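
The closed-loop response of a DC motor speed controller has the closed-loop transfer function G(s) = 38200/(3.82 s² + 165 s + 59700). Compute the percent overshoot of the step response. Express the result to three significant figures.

%OS ≈ 57.6%

Dividing through by 3.82: denominator becomes s² + 43.19 s + 15630.
So ω_n = √15630 = 125 rad/s and ζ = 43.19/(2·125) = 0.173.
%OS = 100·exp(−πζ/√(1−ζ²)) = 57.6%.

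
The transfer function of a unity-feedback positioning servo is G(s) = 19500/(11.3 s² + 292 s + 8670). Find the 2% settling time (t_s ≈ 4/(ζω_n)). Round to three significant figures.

Dividing through by 11.3: denominator becomes s² + 25.84 s + 767.3.
So ω_n = √767.3 = 27.7 rad/s and ζ = 25.84/(2·27.7) = 0.466.
t_s ≈ 4/(ζω_n) = 0.310 s.

t_s ≈ 0.310 s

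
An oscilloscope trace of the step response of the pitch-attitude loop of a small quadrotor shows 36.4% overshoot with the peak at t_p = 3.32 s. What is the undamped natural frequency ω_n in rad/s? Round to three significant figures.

ζ from %OS: ζ = |ln 0.364|/√(π²+ln²0.364) = 0.306.
From t_p = π/ω_d, ω_d = π/3.32 = 0.946 rad/s, so ω_n = ω_d/√(1−ζ²) = 0.994 rad/s.

ω_n ≈ 0.994 rad/s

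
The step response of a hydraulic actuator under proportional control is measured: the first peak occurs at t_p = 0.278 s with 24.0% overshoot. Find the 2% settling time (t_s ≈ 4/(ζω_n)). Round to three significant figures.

The overshoot fixes ζ = −ln(OS)/√(π²+ln²(OS)) = 0.414.
t_p = π/ω_d ⇒ ω_d = 11.3 rad/s; then ω_n = ω_d/√(1−ζ²) = 12.4 rad/s.
t_s ≈ 4/(ζω_n) = 4/(0.414·12.4) = 0.779 s.

t_s ≈ 0.779 s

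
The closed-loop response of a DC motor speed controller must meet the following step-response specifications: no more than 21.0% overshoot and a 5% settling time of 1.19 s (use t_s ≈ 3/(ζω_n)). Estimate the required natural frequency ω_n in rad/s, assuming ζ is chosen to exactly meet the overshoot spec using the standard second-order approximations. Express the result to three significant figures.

Inverting the overshoot relation: ζ = |ln 0.210|/√(π² + ln²0.210) = 0.445.
Then ω_n = 3/(ζ t_s) = 3/(0.445 × 1.19) = 5.67 rad/s.

ω_n ≈ 5.67 rad/s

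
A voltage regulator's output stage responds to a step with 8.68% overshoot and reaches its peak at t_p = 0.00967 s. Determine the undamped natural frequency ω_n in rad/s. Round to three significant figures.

The overshoot fixes ζ = −ln(OS)/√(π²+ln²(OS)) = 0.614.
t_p = π/ω_d ⇒ ω_d = 325 rad/s; then ω_n = ω_d/√(1−ζ²) = 412 rad/s.

ω_n ≈ 412 rad/s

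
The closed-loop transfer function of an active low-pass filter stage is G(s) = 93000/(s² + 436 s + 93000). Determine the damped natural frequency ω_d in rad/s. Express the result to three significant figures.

Matching coefficients with s² + 2ζω_n s + ω_n² gives ω_n² = 93000 ⇒ ω_n = 305 rad/s, and ζ = 436/(2ω_n) = 0.715.
ω_d = 305·√(1 − 0.715²) = 213 rad/s.

ω_d ≈ 213 rad/s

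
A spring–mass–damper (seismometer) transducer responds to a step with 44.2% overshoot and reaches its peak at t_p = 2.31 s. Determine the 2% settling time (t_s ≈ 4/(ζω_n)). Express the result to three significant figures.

t_s ≈ 11.3 s

ζ from %OS: ζ = |ln 0.442|/√(π²+ln²0.442) = 0.252.
t_p = π/ω_d ⇒ ω_d = 1.36 rad/s; then ω_n = ω_d/√(1−ζ²) = 1.41 rad/s.
t_s ≈ 4/(ζω_n) = 4/(0.252·1.41) = 11.3 s.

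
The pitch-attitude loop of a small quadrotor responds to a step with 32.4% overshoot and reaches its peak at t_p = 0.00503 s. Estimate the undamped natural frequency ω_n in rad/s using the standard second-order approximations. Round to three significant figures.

The overshoot fixes ζ = −ln(OS)/√(π²+ln²(OS)) = 0.338.
t_p = π/ω_d ⇒ ω_d = 625 rad/s; then ω_n = ω_d/√(1−ζ²) = 664 rad/s.

ω_n ≈ 664 rad/s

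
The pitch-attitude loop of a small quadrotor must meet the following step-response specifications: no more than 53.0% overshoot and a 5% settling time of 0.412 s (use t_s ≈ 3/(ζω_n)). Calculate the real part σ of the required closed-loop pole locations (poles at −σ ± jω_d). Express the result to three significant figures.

The settling-time spec alone fixes σ = ζω_n = 3/t_s = 3/0.412 = 7.28.
(Overshoot then fixes ζ = 0.198 and hence ω_d = σ·√(1−ζ²)/ζ = 36.0 rad/s.)

σ ≈ 7.28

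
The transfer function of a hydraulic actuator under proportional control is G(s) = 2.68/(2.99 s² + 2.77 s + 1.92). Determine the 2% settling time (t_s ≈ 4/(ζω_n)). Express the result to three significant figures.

t_s ≈ 8.64 s

Dividing through by 2.99: denominator becomes s² + 0.9264 s + 0.6421.
So ω_n = √0.6421 = 0.801 rad/s and ζ = 0.9264/(2·0.801) = 0.578.
t_s ≈ 4/(ζω_n) = 8.64 s.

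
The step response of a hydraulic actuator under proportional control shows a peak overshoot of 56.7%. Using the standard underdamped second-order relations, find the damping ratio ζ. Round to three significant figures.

ζ ≈ 0.178

Inverting the overshoot relation: ζ = |ln 0.567|/√(π² + ln²0.567) = 0.178.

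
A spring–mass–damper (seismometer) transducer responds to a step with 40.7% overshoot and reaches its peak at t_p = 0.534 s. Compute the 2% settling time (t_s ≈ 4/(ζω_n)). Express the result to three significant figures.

ζ from %OS: ζ = |ln 0.407|/√(π²+ln²0.407) = 0.275.
t_p = π/ω_d ⇒ ω_d = 5.88 rad/s; then ω_n = ω_d/√(1−ζ²) = 6.12 rad/s.
t_s ≈ 4/(ζω_n) = 4/(0.275·6.12) = 2.38 s.

t_s ≈ 2.38 s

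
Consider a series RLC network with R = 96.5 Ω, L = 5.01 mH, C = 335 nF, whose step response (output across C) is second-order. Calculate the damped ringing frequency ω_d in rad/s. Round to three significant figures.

ω_d ≈ 22400 rad/s

For a series RLC circuit (capacitor voltage as output), ω_n = 1/√(LC) = 1/√(5.01 mH · 335 nF) = 24400 rad/s.
ζ = (R/2)·√(C/L) = (96.5/2)·√(335 nF/5.01 mH) = 0.395.
The damped frequency ω_d = ω_n√(1−ζ²) = 22400 rad/s.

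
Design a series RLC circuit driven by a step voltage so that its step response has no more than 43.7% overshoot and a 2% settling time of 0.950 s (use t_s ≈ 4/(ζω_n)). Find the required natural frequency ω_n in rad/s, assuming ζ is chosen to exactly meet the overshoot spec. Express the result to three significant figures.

ω_n ≈ 16.5 rad/s

From %OS = 100·exp(−πζ/√(1−ζ²)), invert to get ζ = −ln(OS)/√(π² + ln²(OS)) with OS = 0.437.
−ln 0.437 = 0.8278, so ζ = 0.8278/√(π² + 0.6853) = 0.255.
Then ω_n = 4/(ζ t_s) = 4/(0.255 × 0.950) = 16.5 rad/s.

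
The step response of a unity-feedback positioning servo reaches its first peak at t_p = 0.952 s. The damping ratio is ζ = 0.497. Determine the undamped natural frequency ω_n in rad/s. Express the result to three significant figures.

ω_n ≈ 3.80 rad/s

Peak time t_p = π/ω_d, so ω_d = π/t_p = π/0.952 = 3.30 rad/s.
ω_n = ω_d/√(1−ζ²) = 3.30/√0.753 = 3.80 rad/s.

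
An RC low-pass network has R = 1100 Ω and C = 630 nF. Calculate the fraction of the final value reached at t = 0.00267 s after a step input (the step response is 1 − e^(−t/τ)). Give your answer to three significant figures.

τ = RC = 1100 × 630 nF = 0.000693 s.
y(t)/y_∞ = 1 − e^(−t/τ) = 1 − e^(−0.00267/0.000693) = 1 − e^(−3.85) = 0.979.

y/y_∞ ≈ 0.979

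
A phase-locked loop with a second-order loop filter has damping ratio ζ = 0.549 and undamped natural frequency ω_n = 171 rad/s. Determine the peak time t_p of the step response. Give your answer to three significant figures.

t_p ≈ 0.0220 s

The damped frequency is ω_d = ω_n√(1−ζ²) = 171·√(1−0.301) = 143 rad/s.
Peak time t_p = π/ω_d = π/143 = 0.0220 s.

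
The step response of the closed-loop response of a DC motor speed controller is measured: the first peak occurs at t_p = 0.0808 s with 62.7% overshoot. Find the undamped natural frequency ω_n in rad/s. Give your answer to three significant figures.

ω_n ≈ 39.3 rad/s

The overshoot fixes ζ = −ln(OS)/√(π²+ln²(OS)) = 0.147.
t_p = π/ω_d ⇒ ω_d = 38.9 rad/s; then ω_n = ω_d/√(1−ζ²) = 39.3 rad/s.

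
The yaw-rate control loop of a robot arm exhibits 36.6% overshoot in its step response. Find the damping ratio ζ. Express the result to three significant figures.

ζ ≈ 0.305

Inverting the overshoot relation: ζ = |ln 0.366|/√(π² + ln²0.366) = 0.305.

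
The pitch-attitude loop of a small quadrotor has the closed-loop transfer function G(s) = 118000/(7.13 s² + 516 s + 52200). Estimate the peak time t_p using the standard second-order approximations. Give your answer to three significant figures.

Dividing through by 7.13: denominator becomes s² + 72.37 s + 7321.
So ω_n = √7321 = 85.6 rad/s and ζ = 72.37/(2·85.6) = 0.423.
ω_d = ω_n√(1−ζ²) = 77.5 rad/s. t_p = π/ω_d = 0.0405 s.

t_p ≈ 0.0405 s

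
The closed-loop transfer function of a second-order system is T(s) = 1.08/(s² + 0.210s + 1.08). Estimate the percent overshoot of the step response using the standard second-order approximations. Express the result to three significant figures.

Comparing the denominator to s² + 2ζω_n s + ω_n²: ω_n = √1.08 = 1.04 rad/s, and 2ζω_n = 0.210 so ζ = 0.210/(2·1.04) = 0.101.
%OS = 100·exp(−πζ/√(1−ζ²)) = 72.7%.

%OS ≈ 72.7%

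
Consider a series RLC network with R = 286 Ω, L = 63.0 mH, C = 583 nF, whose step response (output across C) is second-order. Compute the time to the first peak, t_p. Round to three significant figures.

For a series RLC circuit (capacitor voltage as output), ω_n = 1/√(LC) = 1/√(63.0 mH · 583 nF) = 5220 rad/s.
ζ = (R/2)·√(C/L) = (286/2)·√(583 nF/63.0 mH) = 0.435.
ω_d = ω_n√(1−ζ²) = 4700 rad/s. t_p = π/ω_d = 0.000669 s.

t_p ≈ 0.000669 s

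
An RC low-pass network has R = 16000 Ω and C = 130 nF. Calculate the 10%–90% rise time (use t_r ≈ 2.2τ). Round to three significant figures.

τ = RC = 16000 × 130 nF = 0.00208 s.
t_r ≈ 2.2τ = 0.00458 s.

t_r ≈ 0.00458 s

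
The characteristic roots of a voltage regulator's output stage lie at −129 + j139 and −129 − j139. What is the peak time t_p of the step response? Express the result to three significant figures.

t_p ≈ 0.0226 s

t_p = π/ω_d with ω_d = 139 (the imaginary part), so t_p = 0.0226 s.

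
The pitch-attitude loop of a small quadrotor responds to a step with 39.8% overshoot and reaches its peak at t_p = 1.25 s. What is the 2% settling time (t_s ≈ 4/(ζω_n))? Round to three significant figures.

t_s ≈ 5.43 s

From the overshoot, ζ = −ln(OS)/√(π²+ln²(OS)) = 0.281.
From t_p = π/ω_d, ω_d = π/1.25 = 2.51 rad/s, so ω_n = ω_d/√(1−ζ²) = 2.62 rad/s.
t_s ≈ 4/(ζω_n) = 4/(0.281·2.62) = 5.43 s.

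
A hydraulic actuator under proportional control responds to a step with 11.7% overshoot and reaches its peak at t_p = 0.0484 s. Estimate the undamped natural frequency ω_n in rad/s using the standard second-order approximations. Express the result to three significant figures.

From the overshoot, ζ = −ln(OS)/√(π²+ln²(OS)) = 0.564.
t_p = π/ω_d ⇒ ω_d = 64.9 rad/s; then ω_n = ω_d/√(1−ζ²) = 78.6 rad/s.

ω_n ≈ 78.6 rad/s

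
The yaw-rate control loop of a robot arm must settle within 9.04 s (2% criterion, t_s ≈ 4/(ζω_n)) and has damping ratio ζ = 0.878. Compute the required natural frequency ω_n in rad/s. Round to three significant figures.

ω_n ≈ 0.504 rad/s

Rearranging t_s ≈ 4/(ζω_n) gives ω_n = 4/(ζ·t_s) = 4/(0.878 × 9.04) = 0.504 rad/s.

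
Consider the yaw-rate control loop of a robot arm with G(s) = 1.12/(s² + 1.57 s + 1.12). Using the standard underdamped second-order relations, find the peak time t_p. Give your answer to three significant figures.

Comparing the denominator to s² + 2ζω_n s + ω_n²: ω_n = √1.12 = 1.06 rad/s, and 2ζω_n = 1.57 so ζ = 1.57/(2·1.06) = 0.742.
The damped frequency ω_d = ω_n√(1−ζ²) = 0.710 rad/s. Then t_p = π/ω_d = 4.43 s.

t_p ≈ 4.43 s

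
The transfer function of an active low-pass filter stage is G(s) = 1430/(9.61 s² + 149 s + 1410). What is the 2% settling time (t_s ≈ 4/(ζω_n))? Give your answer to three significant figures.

t_s ≈ 0.516 s

Dividing through by 9.61: denominator becomes s² + 15.50 s + 146.7.
So ω_n = √146.7 = 12.1 rad/s and ζ = 15.50/(2·12.1) = 0.640.
t_s ≈ 4/(ζω_n) = 0.516 s.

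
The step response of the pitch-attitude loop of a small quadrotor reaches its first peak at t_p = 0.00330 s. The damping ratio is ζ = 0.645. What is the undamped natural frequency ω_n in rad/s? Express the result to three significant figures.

Peak time t_p = π/ω_d, so ω_d = π/t_p = π/0.00330 = 952 rad/s.
ω_n = ω_d/√(1−ζ²) = 952/√0.584 = 1250 rad/s.

ω_n ≈ 1250 rad/s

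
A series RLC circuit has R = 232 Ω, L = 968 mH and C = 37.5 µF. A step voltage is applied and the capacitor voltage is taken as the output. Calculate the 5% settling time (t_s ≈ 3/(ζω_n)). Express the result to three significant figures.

For a series RLC circuit (capacitor voltage as output), ω_n = 1/√(LC) = 1/√(968 mH · 37.5 µF) = 166 rad/s.
ζ = (R/2)·√(C/L) = (232/2)·√(37.5 µF/968 mH) = 0.722.
t_s ≈ 3/(ζω_n) = 0.0250 s.

t_s ≈ 0.0250 s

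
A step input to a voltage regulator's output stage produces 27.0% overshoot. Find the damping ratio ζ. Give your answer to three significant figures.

Inverting the overshoot relation: ζ = |ln 0.270|/√(π² + ln²0.270) = 0.385.

ζ ≈ 0.385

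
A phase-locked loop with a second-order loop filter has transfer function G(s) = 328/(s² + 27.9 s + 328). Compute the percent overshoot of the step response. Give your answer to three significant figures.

%OS ≈ 2.25%

Matching coefficients with s² + 2ζω_n s + ω_n² gives ω_n² = 328 ⇒ ω_n = 18.1 rad/s, and ζ = 27.9/(2ω_n) = 0.770.
Overshoot: exp(−π·0.770/√(1−0.770²)) = 0.0225, i.e. 2.25%.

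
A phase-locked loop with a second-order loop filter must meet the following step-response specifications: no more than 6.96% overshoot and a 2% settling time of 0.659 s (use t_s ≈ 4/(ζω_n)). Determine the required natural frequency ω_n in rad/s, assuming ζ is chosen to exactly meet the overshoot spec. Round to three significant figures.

ω_n ≈ 9.38 rad/s

From %OS = 100·exp(−πζ/√(1−ζ²)), invert to get ζ = −ln(OS)/√(π² + ln²(OS)) with OS = 0.0696.
−ln 0.0696 = 2.665, so ζ = 2.665/√(π² + 7.102) = 0.647.
Then ω_n = 4/(ζ t_s) = 4/(0.647 × 0.659) = 9.38 rad/s.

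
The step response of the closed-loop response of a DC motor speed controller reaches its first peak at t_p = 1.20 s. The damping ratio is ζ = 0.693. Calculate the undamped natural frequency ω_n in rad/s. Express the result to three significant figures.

ω_n ≈ 3.63 rad/s

Peak time t_p = π/ω_d, so ω_d = π/t_p = π/1.20 = 2.62 rad/s.
ω_n = ω_d/√(1−ζ²) = 2.62/√0.520 = 3.63 rad/s.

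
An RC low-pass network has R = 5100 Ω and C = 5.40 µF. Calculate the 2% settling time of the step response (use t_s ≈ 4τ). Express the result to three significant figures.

τ = RC = 5100 × 5.40 µF = 0.0275 s.
t_s ≈ 4τ = 0.110 s.

t_s ≈ 0.110 s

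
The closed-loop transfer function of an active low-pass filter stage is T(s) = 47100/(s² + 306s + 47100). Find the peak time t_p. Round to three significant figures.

t_p ≈ 0.0204 s

Matching coefficients with s² + 2ζω_n s + ω_n² gives ω_n² = 47100 ⇒ ω_n = 217 rad/s, and ζ = 306/(2ω_n) = 0.705.
The damped frequency ω_d = ω_n√(1−ζ²) = 154 rad/s. Then t_p = π/ω_d = 0.0204 s.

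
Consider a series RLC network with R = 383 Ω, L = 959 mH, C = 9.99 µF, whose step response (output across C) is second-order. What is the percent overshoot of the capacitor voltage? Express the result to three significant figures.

%OS ≈ 8.46%

For a series RLC circuit (capacitor voltage as output), ω_n = 1/√(LC) = 1/√(959 mH · 9.99 µF) = 323 rad/s.
ζ = (R/2)·√(C/L) = (383/2)·√(9.99 µF/959 mH) = 0.618.
%OS = 100 e^{−πζ/√(1−ζ²)} with ζ = 0.618 gives 8.46%.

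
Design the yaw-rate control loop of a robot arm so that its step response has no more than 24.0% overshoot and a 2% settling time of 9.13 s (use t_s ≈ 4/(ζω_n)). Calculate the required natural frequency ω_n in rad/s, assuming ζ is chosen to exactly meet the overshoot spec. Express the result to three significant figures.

Inverting the overshoot relation: ζ = |ln 0.240|/√(π² + ln²0.240) = 0.414.
Then ω_n = 4/(ζ t_s) = 4/(0.414 × 9.13) = 1.06 rad/s.

ω_n ≈ 1.06 rad/s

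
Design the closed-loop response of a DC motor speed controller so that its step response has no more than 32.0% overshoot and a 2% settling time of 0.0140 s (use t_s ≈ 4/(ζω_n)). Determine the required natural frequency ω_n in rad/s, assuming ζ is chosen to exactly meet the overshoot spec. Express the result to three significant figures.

ζ = −ln(OS)/√(π² + (ln OS)²). With OS = 0.320, ln OS = −1.139 and ζ = 1.139/3.342 = 0.341.
Then ω_n = 4/(ζ t_s) = 4/(0.341 × 0.0140) = 838 rad/s.

ω_n ≈ 838 rad/s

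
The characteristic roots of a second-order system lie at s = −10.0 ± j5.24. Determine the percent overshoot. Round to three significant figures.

With σ = 10.0, ω_d = 5.24: ω_n = √(σ²+ω_d²) = 11.3 rad/s, ζ = σ/ω_n = 0.886.
%OS = 100·exp(−πζ/√(1−ζ²)) = 0.249%.

%OS ≈ 0.249%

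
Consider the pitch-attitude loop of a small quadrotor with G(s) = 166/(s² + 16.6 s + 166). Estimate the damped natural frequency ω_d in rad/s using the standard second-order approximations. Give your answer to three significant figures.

Matching coefficients with s² + 2ζω_n s + ω_n² gives ω_n² = 166 ⇒ ω_n = 12.9 rad/s, and ζ = 16.6/(2ω_n) = 0.644.
ω_d = ω_n√(1−ζ²) = 9.85 rad/s.

ω_d ≈ 9.85 rad/s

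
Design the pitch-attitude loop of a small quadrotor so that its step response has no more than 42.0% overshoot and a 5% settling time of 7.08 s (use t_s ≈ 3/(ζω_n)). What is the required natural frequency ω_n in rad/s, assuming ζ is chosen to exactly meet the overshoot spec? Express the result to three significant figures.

ω_n ≈ 1.59 rad/s

Inverting the overshoot relation: ζ = |ln 0.420|/√(π² + ln²0.420) = 0.266.
Then ω_n = 3/(ζ t_s) = 3/(0.266 × 7.08) = 1.59 rad/s.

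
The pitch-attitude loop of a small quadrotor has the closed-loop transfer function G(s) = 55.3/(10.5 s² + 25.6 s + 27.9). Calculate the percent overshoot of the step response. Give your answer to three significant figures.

%OS ≈ 2.90%

Dividing through by 10.5: denominator becomes s² + 2.438 s + 2.657.
So ω_n = √2.657 = 1.63 rad/s and ζ = 2.438/(2·1.63) = 0.748.
Overshoot: exp(−π·0.748/√(1−0.748²)) = 0.0290, i.e. 2.90%.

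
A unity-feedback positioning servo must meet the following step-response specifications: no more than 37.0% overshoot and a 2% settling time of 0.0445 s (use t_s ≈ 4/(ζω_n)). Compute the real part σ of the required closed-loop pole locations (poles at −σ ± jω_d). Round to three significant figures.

σ ≈ 89.9

The settling-time spec alone fixes σ = ζω_n = 4/t_s = 4/0.0445 = 89.9.
(Overshoot then fixes ζ = 0.302 and hence ω_d = σ·√(1−ζ²)/ζ = 284 rad/s.)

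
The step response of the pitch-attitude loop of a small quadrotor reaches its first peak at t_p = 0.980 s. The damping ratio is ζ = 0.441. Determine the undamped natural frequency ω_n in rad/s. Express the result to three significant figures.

Peak time t_p = π/ω_d, so ω_d = π/t_p = π/0.980 = 3.21 rad/s.
ω_n = ω_d/√(1−ζ²) = 3.21/√0.806 = 3.57 rad/s.

ω_n ≈ 3.57 rad/s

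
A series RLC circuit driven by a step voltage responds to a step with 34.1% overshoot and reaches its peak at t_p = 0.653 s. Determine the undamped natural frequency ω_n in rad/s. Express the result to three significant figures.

ω_n ≈ 5.09 rad/s

The overshoot fixes ζ = −ln(OS)/√(π²+ln²(OS)) = 0.324.
t_p = π/ω_d ⇒ ω_d = 4.81 rad/s; then ω_n = ω_d/√(1−ζ²) = 5.09 rad/s.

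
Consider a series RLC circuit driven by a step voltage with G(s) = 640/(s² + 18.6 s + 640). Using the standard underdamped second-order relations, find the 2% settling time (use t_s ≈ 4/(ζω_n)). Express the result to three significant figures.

ω_n = √640 = 25.3 rad/s; ζ = 18.6/(2·25.3) = 0.368.
t_s ≈ 4/(ζω_n) = 4/(0.368·25.3) = 0.430 s.

t_s ≈ 0.430 s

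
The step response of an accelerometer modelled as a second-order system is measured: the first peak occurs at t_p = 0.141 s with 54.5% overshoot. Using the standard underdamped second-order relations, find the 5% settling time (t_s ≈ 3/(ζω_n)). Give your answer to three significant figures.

t_s ≈ 0.697 s

ζ from %OS: ζ = |ln 0.545|/√(π²+ln²0.545) = 0.190.
From t_p = π/ω_d, ω_d = π/0.141 = 22.3 rad/s, so ω_n = ω_d/√(1−ζ²) = 22.7 rad/s.
t_s ≈ 3/(ζω_n) = 3/(0.190·22.7) = 0.697 s.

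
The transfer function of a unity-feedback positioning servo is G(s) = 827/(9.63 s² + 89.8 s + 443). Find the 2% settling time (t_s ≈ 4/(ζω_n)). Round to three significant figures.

Dividing through by 9.63: denominator becomes s² + 9.325 s + 46.00.
So ω_n = √46.00 = 6.78 rad/s and ζ = 9.325/(2·6.78) = 0.687.
t_s ≈ 4/(ζω_n) = 0.858 s.

t_s ≈ 0.858 s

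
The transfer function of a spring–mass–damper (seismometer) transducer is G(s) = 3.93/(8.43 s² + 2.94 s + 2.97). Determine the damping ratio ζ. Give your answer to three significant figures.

Dividing through by 8.43: denominator becomes s² + 0.3488 s + 0.3523.
So ω_n = √0.3523 = 0.594 rad/s and ζ = 0.3488/(2·0.594) = 0.294.

ζ ≈ 0.294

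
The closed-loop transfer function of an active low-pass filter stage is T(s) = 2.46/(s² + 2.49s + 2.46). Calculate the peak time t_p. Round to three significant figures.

t_p ≈ 3.29 s

Matching coefficients with s² + 2ζω_n s + ω_n² gives ω_n² = 2.46 ⇒ ω_n = 1.57 rad/s, and ζ = 2.49/(2ω_n) = 0.794.
ω_d = 1.57·√(1 − 0.794²) = 0.954 rad/s. Then t_p = π/ω_d = 3.29 s.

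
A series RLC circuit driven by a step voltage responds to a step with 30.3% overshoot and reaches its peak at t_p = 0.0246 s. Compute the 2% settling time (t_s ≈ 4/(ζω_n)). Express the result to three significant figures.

From the overshoot, ζ = −ln(OS)/√(π²+ln²(OS)) = 0.355.
t_p = π/ω_d ⇒ ω_d = 128 rad/s; then ω_n = ω_d/√(1−ζ²) = 137 rad/s.
t_s ≈ 4/(ζω_n) = 4/(0.355·137) = 0.0824 s.

t_s ≈ 0.0824 s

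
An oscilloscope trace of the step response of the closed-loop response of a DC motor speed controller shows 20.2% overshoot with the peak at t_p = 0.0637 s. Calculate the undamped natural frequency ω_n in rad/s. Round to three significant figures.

ζ from %OS: ζ = |ln 0.202|/√(π²+ln²0.202) = 0.454.
t_p = π/ω_d ⇒ ω_d = 49.3 rad/s; then ω_n = ω_d/√(1−ζ²) = 55.3 rad/s.

ω_n ≈ 55.3 rad/s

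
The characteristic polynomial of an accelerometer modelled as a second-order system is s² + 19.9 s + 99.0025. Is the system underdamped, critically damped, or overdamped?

critically damped

a² − 4b = 19.9² − 4·99.0025 = 0 (repeated real root); the system is critically damped.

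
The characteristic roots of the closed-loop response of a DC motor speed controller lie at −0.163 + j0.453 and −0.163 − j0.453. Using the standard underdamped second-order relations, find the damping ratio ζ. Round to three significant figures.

ζ ≈ 0.339

The poles are at −σ ± jω_d with σ = 0.163 and ω_d = 0.453, so ω_n = √(σ²+ω_d²) = 0.481 rad/s and ζ = σ/ω_n = 0.339.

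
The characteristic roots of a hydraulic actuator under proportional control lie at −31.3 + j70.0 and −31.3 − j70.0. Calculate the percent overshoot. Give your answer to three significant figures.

%OS ≈ 24.5%

With σ = 31.3, ω_d = 70.0: ω_n = √(σ²+ω_d²) = 76.7 rad/s, ζ = σ/ω_n = 0.408.
%OS = 100 e^{−πζ/√(1−ζ²)} with ζ = 0.408 gives 24.5%.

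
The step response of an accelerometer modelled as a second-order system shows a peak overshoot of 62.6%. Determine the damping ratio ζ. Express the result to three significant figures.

ζ ≈ 0.147

Inverting the overshoot relation: ζ = |ln 0.626|/√(π² + ln²0.626) = 0.147.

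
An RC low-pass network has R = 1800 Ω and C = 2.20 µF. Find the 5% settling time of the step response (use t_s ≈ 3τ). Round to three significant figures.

t_s ≈ 0.0119 s

τ = RC = 1800 × 2.20 µF = 0.00396 s.
t_s ≈ 3τ = 0.0119 s.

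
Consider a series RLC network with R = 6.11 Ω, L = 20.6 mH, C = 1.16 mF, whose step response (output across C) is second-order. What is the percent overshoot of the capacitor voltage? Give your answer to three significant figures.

For a series RLC circuit (capacitor voltage as output), ω_n = 1/√(LC) = 1/√(20.6 mH · 1.16 mF) = 205 rad/s.
ζ = (R/2)·√(C/L) = (6.11/2)·√(1.16 mF/20.6 mH) = 0.725.
%OS = 100·exp(−πζ/√(1−ζ²)) = 3.66%.

%OS ≈ 3.66%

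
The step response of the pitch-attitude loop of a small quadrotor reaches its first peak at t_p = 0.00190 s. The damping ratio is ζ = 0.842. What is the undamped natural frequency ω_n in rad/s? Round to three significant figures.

Peak time t_p = π/ω_d, so ω_d = π/t_p = π/0.00190 = 1650 rad/s.
ω_n = ω_d/√(1−ζ²) = 1650/√0.291 = 3060 rad/s.

ω_n ≈ 3060 rad/s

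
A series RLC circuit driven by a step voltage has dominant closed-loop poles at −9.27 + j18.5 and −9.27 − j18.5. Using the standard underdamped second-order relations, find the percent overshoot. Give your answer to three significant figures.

The poles are at −σ ± jω_d with σ = 9.27 and ω_d = 18.5, so ω_n = √(σ²+ω_d²) = 20.7 rad/s and ζ = σ/ω_n = 0.448.
%OS = 100·exp(−πζ/√(1−ζ²)) = 20.7%.

%OS ≈ 20.7%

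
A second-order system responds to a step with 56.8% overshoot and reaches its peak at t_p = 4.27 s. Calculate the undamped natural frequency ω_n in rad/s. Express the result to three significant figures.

From the overshoot, ζ = −ln(OS)/√(π²+ln²(OS)) = 0.177.
t_p = π/ω_d ⇒ ω_d = 0.736 rad/s; then ω_n = ω_d/√(1−ζ²) = 0.748 rad/s.

ω_n ≈ 0.748 rad/s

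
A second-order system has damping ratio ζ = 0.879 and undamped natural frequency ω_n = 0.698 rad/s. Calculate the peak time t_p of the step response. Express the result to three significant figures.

t_p ≈ 9.44 s

The damped frequency is ω_d = ω_n√(1−ζ²) = 0.698·√(1−0.773) = 0.333 rad/s.
Peak time t_p = π/ω_d = π/0.333 = 9.44 s.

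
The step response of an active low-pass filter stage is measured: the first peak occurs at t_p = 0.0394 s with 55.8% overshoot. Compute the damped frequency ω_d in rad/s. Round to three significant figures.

t_p = π/ω_d, so ω_d = π/0.0394 = 79.7 rad/s.

ω_d ≈ 79.7 rad/s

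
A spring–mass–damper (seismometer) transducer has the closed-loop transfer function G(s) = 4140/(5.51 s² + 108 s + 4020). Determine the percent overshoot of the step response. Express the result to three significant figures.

Dividing through by 5.51: denominator becomes s² + 19.60 s + 729.6.
So ω_n = √729.6 = 27.0 rad/s and ζ = 19.60/(2·27.0) = 0.363.
%OS = 100·exp(−πζ/√(1−ζ²)) = 29.4%.

%OS ≈ 29.4%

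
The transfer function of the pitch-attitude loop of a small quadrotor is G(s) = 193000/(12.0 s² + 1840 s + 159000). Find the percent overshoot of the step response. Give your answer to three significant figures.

%OS ≈ 6.05%

Dividing through by 12.0: denominator becomes s² + 153.3 s + 13250.
So ω_n = √13250 = 115 rad/s and ζ = 153.3/(2·115) = 0.666.
%OS = 100·exp(−πζ/√(1−ζ²)) = 6.05%.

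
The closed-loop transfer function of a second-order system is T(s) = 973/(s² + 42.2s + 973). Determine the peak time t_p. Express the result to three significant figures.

Comparing the denominator to s² + 2ζω_n s + ω_n²: ω_n = √973 = 31.2 rad/s, and 2ζω_n = 42.2 so ζ = 42.2/(2·31.2) = 0.676.
ω_d = 31.2·√(1 − 0.676²) = 23.0 rad/s. Then t_p = π/ω_d = 0.137 s.

t_p ≈ 0.137 s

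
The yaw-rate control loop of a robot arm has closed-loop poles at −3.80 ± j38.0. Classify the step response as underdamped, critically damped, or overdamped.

underdamped

Since the poles form a complex-conjugate pair with nonzero imaginary part, the response is underdamped.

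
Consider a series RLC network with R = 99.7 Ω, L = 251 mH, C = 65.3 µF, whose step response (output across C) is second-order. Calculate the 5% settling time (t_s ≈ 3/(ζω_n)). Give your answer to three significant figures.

For a series RLC circuit (capacitor voltage as output), ω_n = 1/√(LC) = 1/√(251 mH · 65.3 µF) = 247 rad/s.
ζ = (R/2)·√(C/L) = (99.7/2)·√(65.3 µF/251 mH) = 0.804.
t_s ≈ 3/(ζω_n) = 0.0151 s.

t_s ≈ 0.0151 s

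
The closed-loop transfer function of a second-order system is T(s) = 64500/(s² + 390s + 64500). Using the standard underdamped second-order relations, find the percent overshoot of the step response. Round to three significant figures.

%OS ≈ 2.32%

Matching coefficients with s² + 2ζω_n s + ω_n² gives ω_n² = 64500 ⇒ ω_n = 254 rad/s, and ζ = 390/(2ω_n) = 0.768.
%OS = 100 e^{−πζ/√(1−ζ²)} with ζ = 0.768 gives 2.32%.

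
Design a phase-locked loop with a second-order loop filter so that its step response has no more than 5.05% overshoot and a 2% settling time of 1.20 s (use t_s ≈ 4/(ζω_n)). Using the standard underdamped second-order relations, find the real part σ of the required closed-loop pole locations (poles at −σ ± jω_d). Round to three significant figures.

The settling-time spec alone fixes σ = ζω_n = 4/t_s = 4/1.20 = 3.33.
(Overshoot then fixes ζ = 0.689 and hence ω_d = σ·√(1−ζ²)/ζ = 3.51 rad/s.)

σ ≈ 3.33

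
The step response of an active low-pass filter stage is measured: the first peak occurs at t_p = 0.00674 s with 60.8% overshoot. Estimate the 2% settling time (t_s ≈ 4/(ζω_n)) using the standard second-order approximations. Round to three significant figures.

t_s ≈ 0.0542 s

The overshoot fixes ζ = −ln(OS)/√(π²+ln²(OS)) = 0.156.
From t_p = π/ω_d, ω_d = π/0.00674 = 466 rad/s, so ω_n = ω_d/√(1−ζ²) = 472 rad/s.
t_s ≈ 4/(ζω_n) = 4/(0.156·472) = 0.0542 s.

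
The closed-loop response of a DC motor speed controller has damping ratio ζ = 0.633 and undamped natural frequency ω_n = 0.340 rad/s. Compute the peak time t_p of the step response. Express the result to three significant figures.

The damped frequency is ω_d = ω_n√(1−ζ²) = 0.340·√(1−0.401) = 0.263 rad/s.
Peak time t_p = π/ω_d = π/0.263 = 11.9 s.

t_p ≈ 11.9 s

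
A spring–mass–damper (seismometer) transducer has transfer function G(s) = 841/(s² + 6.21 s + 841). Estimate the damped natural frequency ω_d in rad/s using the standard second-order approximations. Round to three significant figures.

ω_d ≈ 28.8 rad/s

ω_n = √841 = 29.0 rad/s; ζ = 6.21/(2·29.0) = 0.107.
ω_d = 29.0·√(1 − 0.107²) = 28.8 rad/s.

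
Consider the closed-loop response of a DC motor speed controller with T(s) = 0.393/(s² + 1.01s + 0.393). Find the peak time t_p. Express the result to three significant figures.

Matching coefficients with s² + 2ζω_n s + ω_n² gives ω_n² = 0.393 ⇒ ω_n = 0.627 rad/s, and ζ = 1.01/(2ω_n) = 0.806.
ω_d = ω_n√(1−ζ²) = 0.371 rad/s. Then t_p = π/ω_d = 8.46 s.

t_p ≈ 8.46 s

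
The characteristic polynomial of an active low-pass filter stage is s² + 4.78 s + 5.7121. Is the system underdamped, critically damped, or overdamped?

a² − 4b = 4.78² − 4·5.7121 = 0 (repeated real root); the system is critically damped.

critically damped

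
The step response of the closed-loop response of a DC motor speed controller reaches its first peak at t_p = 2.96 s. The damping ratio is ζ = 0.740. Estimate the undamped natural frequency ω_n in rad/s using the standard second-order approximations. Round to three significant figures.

Peak time t_p = π/ω_d, so ω_d = π/t_p = π/2.96 = 1.06 rad/s.
ω_n = ω_d/√(1−ζ²) = 1.06/√0.452 = 1.58 rad/s.

ω_n ≈ 1.58 rad/s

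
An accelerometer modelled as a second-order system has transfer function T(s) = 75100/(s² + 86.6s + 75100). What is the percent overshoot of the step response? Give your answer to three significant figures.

%OS ≈ 60.5%

ω_n = √75100 = 274 rad/s; ζ = 86.6/(2·274) = 0.158.
%OS = 100 e^{−πζ/√(1−ζ²)} with ζ = 0.158 gives 60.5%.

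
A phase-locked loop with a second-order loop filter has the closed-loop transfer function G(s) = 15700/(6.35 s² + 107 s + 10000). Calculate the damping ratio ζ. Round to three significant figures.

Dividing through by 6.35: denominator becomes s² + 16.85 s + 1575.
So ω_n = √1575 = 39.7 rad/s and ζ = 16.85/(2·39.7) = 0.212.

ζ ≈ 0.212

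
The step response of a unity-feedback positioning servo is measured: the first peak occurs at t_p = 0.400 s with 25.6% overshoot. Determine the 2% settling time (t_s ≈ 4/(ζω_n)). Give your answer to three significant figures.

t_s ≈ 1.17 s

From the overshoot, ζ = −ln(OS)/√(π²+ln²(OS)) = 0.398.
From t_p = π/ω_d, ω_d = π/0.400 = 7.85 rad/s, so ω_n = ω_d/√(1−ζ²) = 8.56 rad/s.
t_s ≈ 4/(ζω_n) = 4/(0.398·8.56) = 1.17 s.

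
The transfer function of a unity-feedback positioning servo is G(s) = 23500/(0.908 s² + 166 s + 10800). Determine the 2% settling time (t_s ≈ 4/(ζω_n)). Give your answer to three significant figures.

t_s ≈ 0.0438 s

Dividing through by 0.908: denominator becomes s² + 182.8 s + 11890.
So ω_n = √11890 = 109 rad/s and ζ = 182.8/(2·109) = 0.838.
t_s ≈ 4/(ζω_n) = 0.0438 s.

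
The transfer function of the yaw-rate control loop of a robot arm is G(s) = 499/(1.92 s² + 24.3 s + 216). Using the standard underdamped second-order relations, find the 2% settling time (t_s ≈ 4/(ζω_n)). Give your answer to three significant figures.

Dividing through by 1.92: denominator becomes s² + 12.66 s + 112.5.
So ω_n = √112.5 = 10.6 rad/s and ζ = 12.66/(2·10.6) = 0.597.
t_s ≈ 4/(ζω_n) = 0.632 s.

t_s ≈ 0.632 s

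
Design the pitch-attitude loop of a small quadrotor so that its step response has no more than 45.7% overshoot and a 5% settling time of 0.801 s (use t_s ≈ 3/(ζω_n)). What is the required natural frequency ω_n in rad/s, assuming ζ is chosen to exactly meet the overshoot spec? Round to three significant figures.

Inverting the overshoot relation: ζ = |ln 0.457|/√(π² + ln²0.457) = 0.242.
From t_s ≈ 3/(ζω_n): ω_n = 3/(ζ·t_s) = 3/(0.242·0.801) = 15.5 rad/s.

ω_n ≈ 15.5 rad/s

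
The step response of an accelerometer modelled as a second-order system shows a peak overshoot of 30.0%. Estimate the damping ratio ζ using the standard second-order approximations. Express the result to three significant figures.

From %OS = 100·exp(−πζ/√(1−ζ²)), invert to get ζ = −ln(OS)/√(π² + ln²(OS)) with OS = 0.300.
−ln 0.300 = 1.204, so ζ = 1.204/√(π² + 1.450) = 0.358.

ζ ≈ 0.358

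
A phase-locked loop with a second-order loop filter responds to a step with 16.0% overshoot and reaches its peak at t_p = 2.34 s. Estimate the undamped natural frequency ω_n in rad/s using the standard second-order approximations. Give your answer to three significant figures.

From the overshoot, ζ = −ln(OS)/√(π²+ln²(OS)) = 0.504.
From t_p = π/ω_d, ω_d = π/2.34 = 1.34 rad/s, so ω_n = ω_d/√(1−ζ²) = 1.55 rad/s.

ω_n ≈ 1.55 rad/s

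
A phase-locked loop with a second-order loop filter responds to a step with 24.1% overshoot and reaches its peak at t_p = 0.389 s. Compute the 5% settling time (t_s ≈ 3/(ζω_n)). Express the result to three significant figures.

t_s ≈ 0.820 s

The overshoot fixes ζ = −ln(OS)/√(π²+ln²(OS)) = 0.413.
t_p = π/ω_d ⇒ ω_d = 8.08 rad/s; then ω_n = ω_d/√(1−ζ²) = 8.87 rad/s.
t_s ≈ 3/(ζω_n) = 3/(0.413·8.87) = 0.820 s.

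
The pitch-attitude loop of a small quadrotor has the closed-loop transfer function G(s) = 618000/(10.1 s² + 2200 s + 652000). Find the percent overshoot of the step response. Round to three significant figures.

Dividing through by 10.1: denominator becomes s² + 217.8 s + 64550.
So ω_n = √64550 = 254 rad/s and ζ = 217.8/(2·254) = 0.429.
%OS = 100·exp(−πζ/√(1−ζ²)) = 22.5%.

%OS ≈ 22.5%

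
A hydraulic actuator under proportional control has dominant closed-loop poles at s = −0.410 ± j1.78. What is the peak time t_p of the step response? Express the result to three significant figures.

t_p = π/ω_d with ω_d = 1.78 (the imaginary part), so t_p = 1.76 s.

t_p ≈ 1.76 s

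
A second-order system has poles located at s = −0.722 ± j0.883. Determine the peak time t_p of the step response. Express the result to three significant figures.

t_p = π/ω_d with ω_d = 0.883 (the imaginary part), so t_p = 3.56 s.

t_p ≈ 3.56 s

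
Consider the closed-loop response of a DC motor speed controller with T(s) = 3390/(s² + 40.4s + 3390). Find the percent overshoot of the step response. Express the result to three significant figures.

%OS ≈ 31.3%

ω_n = √3390 = 58.2 rad/s; ζ = 40.4/(2·58.2) = 0.347.
Overshoot: exp(−π·0.347/√(1−0.347²)) = 0.313, i.e. 31.3%.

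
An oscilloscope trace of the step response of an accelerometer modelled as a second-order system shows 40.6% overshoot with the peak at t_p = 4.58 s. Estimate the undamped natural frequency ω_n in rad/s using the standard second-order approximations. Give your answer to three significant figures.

From the overshoot, ζ = −ln(OS)/√(π²+ln²(OS)) = 0.276.
t_p = π/ω_d ⇒ ω_d = 0.686 rad/s; then ω_n = ω_d/√(1−ζ²) = 0.714 rad/s.

ω_n ≈ 0.714 rad/s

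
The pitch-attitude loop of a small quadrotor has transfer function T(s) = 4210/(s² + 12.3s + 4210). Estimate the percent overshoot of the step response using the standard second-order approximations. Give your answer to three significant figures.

%OS ≈ 74.1%

Matching coefficients with s² + 2ζω_n s + ω_n² gives ω_n² = 4210 ⇒ ω_n = 64.9 rad/s, and ζ = 12.3/(2ω_n) = 0.0948.
Overshoot: exp(−π·0.0948/√(1−0.0948²)) = 0.741, i.e. 74.1%.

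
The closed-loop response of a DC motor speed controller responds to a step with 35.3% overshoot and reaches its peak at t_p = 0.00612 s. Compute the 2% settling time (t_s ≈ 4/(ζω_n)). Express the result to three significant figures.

From the overshoot, ζ = −ln(OS)/√(π²+ln²(OS)) = 0.315.
t_p = π/ω_d ⇒ ω_d = 513 rad/s; then ω_n = ω_d/√(1−ζ²) = 541 rad/s.
t_s ≈ 4/(ζω_n) = 4/(0.315·541) = 0.0235 s.

t_s ≈ 0.0235 s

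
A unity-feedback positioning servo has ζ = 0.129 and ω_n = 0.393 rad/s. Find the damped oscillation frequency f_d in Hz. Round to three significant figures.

ω_d = ω_n√(1−ζ²) = 0.393·√0.983 = 0.390 rad/s.
f_d = ω_d/(2π) = 0.0620 Hz.

f_d ≈ 0.0620 Hz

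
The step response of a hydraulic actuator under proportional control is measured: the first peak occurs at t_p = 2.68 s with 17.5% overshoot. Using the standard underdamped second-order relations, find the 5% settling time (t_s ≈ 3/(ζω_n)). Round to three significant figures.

ζ from %OS: ζ = |ln 0.175|/√(π²+ln²0.175) = 0.485.
t_p = π/ω_d ⇒ ω_d = 1.17 rad/s; then ω_n = ω_d/√(1−ζ²) = 1.34 rad/s.
t_s ≈ 3/(ζω_n) = 3/(0.485·1.34) = 4.61 s.

t_s ≈ 4.61 s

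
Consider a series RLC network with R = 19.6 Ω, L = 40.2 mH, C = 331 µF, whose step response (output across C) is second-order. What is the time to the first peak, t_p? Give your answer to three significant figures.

For a series RLC circuit (capacitor voltage as output), ω_n = 1/√(LC) = 1/√(40.2 mH · 331 µF) = 274 rad/s.
ζ = (R/2)·√(C/L) = (19.6/2)·√(331 µF/40.2 mH) = 0.889.
ω_d = ω_n√(1−ζ²) = 125 rad/s. t_p = π/ω_d = 0.0251 s.

t_p ≈ 0.0251 s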